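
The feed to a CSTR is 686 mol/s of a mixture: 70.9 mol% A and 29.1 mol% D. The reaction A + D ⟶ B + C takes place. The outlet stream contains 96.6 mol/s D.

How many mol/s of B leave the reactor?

For D: n = n₀ − 1ξ → 96.6 = 199.6 − 1ξ, giving ξ = 103 mol/s.
Outlet amounts (n = n₀ + ν ξ):
  A: 486.4 − 1(103) = 383.3
  D: 199.6 − 1(103) = 96.6
  B: 0 + 1(103) = 103
  C: 0 + 1(103) = 103

103 mol/s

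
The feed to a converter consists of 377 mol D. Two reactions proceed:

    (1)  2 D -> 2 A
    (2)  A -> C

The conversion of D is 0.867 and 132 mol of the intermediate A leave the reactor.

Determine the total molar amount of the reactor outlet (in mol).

Conversion of D: D consumed = 2ξ₁ = 0.867 × 377 → ξ₁ = 163.4 mol.
A balance: n_A = 0 + 2ξ₁ − 1ξ₂ = 132 → ξ₂ = (2·163.4 − 132)/1 = 194.9 mol.
Outlet amounts (n = n₀ + Σ ν·ξ):
  D: 377 − 2(163.4) = 50.14
  A: 0 + 2(163.4) − 1(194.9) = 132
  C: 0 + 1(194.9) = 194.9
Total out = 50.14 + 132 + 194.9 = 377 mol.

377 mol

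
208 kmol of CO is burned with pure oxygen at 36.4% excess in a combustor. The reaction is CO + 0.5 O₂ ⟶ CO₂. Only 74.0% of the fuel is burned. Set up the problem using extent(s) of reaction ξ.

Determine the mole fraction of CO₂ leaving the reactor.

0.564

Stoichiometric O₂ = 0.5 × 208 = 104 kmol; O₂ fed = 104 × 1.364 = 141.9 kmol.
Fuel reacted = 0.74 × 208 → ξ = 153.9 kmol.
Outlet (n = n₀ + ν ξ):
  CO: 208 − 1(153.9) = 54.08
  O₂: 141.9 − 0.5(153.9) = 64.9
  CO₂: 0 + 1(153.9) = 153.9
Total out = 272.9 kmol; y_CO₂ = 153.9 / 272.9 = 0.564.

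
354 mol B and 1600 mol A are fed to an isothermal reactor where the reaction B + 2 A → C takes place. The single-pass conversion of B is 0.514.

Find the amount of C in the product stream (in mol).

182 mol

B reacted = 0.514 × 354 = 182 mol; ν_B = −1, so ξ = 182/1 = 182 mol.
Outlet amounts (n = n₀ + ν ξ):
  B: 354 − 1(182) = 172
  A: 1600 − 2(182) = 1236
  C: 0 + 1(182) = 182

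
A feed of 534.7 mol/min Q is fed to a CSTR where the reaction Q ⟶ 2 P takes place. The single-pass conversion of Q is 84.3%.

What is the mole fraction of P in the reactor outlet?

0.915

Q reacted = 0.843 × 534.7 = 450.8 mol/min; ν_Q = −1, so ξ = 450.8/1 = 450.8 mol/min.
Outlet amounts (n = n₀ + ν ξ):
  Q: 534.7 − 1(450.8) = 83.95
  P: 0 + 2(450.8) = 901.5
Total out = 985.5 mol/min; y_P = 901.5 / 985.5 = 0.9148.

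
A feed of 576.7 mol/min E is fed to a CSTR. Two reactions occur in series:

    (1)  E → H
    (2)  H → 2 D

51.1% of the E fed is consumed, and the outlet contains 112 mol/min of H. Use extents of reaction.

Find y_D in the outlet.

0.481

Conversion of E: E consumed = 1ξ₁ = 0.511 × 576.7 → ξ₁ = 294.7 mol/min.
H balance: n_H = 0 + 1ξ₁ − 1ξ₂ = 112 → ξ₂ = (1·294.7 − 112)/1 = 182.7 mol/min.
Outlet amounts (n = n₀ + Σ ν·ξ):
  E: 576.7 − 1(294.7) = 282
  H: 0 + 1(294.7) − 1(182.7) = 112
  D: 0 + 2(182.7) = 365.4
Total out = 759.4 mol/min; y_D = 365.4 / 759.4 = 0.4812.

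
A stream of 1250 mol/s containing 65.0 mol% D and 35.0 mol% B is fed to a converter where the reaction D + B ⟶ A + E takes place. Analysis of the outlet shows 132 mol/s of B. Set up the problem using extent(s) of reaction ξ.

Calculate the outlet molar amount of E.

For B: n = n₀ − 1ξ → 132 = 437.5 − 1ξ, giving ξ = 305.5 mol/s.
Outlet amounts (n = n₀ + ν ξ):
  D: 812.5 − 1(305.5) = 507
  B: 437.5 − 1(305.5) = 132
  A: 0 + 1(305.5) = 305.5
  E: 0 + 1(305.5) = 305.5

306 mol/s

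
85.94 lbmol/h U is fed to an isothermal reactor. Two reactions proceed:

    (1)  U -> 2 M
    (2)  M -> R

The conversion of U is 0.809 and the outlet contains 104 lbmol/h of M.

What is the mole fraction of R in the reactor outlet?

0.225

Conversion of U: U consumed = 1ξ₁ = 0.809 × 85.94 → ξ₁ = 69.53 lbmol/h.
M balance: n_M = 0 + 2ξ₁ − 1ξ₂ = 104 → ξ₂ = (2·69.53 − 104)/1 = 35.05 lbmol/h.
Outlet amounts (n = n₀ + Σ ν·ξ):
  U: 85.94 − 1(69.53) = 16.41
  M: 0 + 2(69.53) − 1(35.05) = 104
  R: 0 + 1(35.05) = 35.05
Total out = 155.5 lbmol/h; y_R = 35.05 / 155.5 = 0.2255.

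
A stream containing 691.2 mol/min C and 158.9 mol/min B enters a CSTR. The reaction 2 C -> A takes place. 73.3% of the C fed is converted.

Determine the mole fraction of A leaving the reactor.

0.424

C reacted = 0.733 × 691.2 = 506.6 mol/min; ν_C = −2, so ξ = 506.6/2 = 253.3 mol/min.
Outlet amounts (n = n₀ + ν ξ):
  C: 691.2 − 2(253.3) = 184.6
  A: 0 + 1(253.3) = 253.3
  B: 158.9 (inert)
Total out = 596.8 mol/min; y_A = 253.3 / 596.8 = 0.4245.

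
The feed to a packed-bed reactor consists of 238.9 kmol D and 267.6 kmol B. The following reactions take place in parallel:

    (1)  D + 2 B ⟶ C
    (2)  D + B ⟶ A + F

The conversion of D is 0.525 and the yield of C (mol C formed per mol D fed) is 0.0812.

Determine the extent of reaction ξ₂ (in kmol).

Yield of C: 1ξ₁ / 238.9 = 0.0812 → ξ₁ = 19.4 kmol.
Conversion of D: 1ξ₁ + 1ξ₂ = 0.525 × 238.9 = 125.4 → ξ₂ = 106 kmol.
Outlet amounts (n = n₀ + Σ ν·ξ):
  D: 238.9 − 1(19.4) − 1(106) = 113.5
  B: 267.6 − 2(19.4) − 1(106) = 122.8
  C: 0 + 1(19.4) = 19.4
  A: 0 + 1(106) = 106
  F: 0 + 1(106) = 106

ξ₂ = 106 kmol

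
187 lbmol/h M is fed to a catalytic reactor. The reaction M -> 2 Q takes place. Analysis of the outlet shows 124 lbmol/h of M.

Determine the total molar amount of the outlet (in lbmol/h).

For M: n = n₀ − 1ξ → 124 = 187 − 1ξ, giving ξ = 63 lbmol/h.
Outlet amounts (n = n₀ + ν ξ):
  M: 187 − 1(63) = 124
  Q: 0 + 2(63) = 126
Total out = 124 + 126 = 250 lbmol/h.

250 lbmol/h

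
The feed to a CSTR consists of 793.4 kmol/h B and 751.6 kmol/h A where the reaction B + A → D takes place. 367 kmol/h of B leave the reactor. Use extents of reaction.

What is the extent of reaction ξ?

For B: n = n₀ − 1ξ → 367 = 793.4 − 1ξ, giving ξ = 426.4 kmol/h.
Outlet amounts (n = n₀ + ν ξ):
  B: 793.4 − 1(426.4) = 367
  A: 751.6 − 1(426.4) = 325.2
  D: 0 + 1(426.4) = 426.4

ξ = 426 kmol/h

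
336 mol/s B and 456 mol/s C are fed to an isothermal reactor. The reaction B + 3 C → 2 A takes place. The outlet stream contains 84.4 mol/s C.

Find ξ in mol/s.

For C: n = n₀ − 3ξ → 84.4 = 456 − 3ξ, giving ξ = 123.9 mol/s.
Outlet amounts (n = n₀ + ν ξ):
  B: 336 − 1(123.9) = 212.1
  C: 456 − 3(123.9) = 84.4
  A: 0 + 2(123.9) = 247.7

ξ = 124 mol/s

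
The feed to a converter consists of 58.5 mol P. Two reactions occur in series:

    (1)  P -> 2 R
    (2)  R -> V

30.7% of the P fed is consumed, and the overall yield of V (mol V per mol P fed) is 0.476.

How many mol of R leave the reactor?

8.07 mol

Conversion of P: P consumed = 1ξ₁ = 0.307 × 58.5 → ξ₁ = 17.96 mol.
Yield of V: 1ξ₂ / 58.5 = 0.476 → ξ₂ = 27.85 mol.
Outlet amounts (n = n₀ + Σ ν·ξ):
  P: 58.5 − 1(17.96) = 40.54
  R: 0 + 2(17.96) − 1(27.85) = 8.073
  V: 0 + 1(27.85) = 27.85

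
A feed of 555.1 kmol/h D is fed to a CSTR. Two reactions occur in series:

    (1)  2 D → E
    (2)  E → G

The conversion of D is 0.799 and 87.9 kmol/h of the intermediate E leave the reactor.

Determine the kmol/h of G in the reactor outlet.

134 kmol/h

Conversion of D: D consumed = 2ξ₁ = 0.799 × 555.1 → ξ₁ = 221.8 kmol/h.
E balance: n_E = 0 + 1ξ₁ − 1ξ₂ = 87.9 → ξ₂ = (1·221.8 − 87.9)/1 = 133.9 kmol/h.
Outlet amounts (n = n₀ + Σ ν·ξ):
  D: 555.1 − 2(221.8) = 111.6
  E: 0 + 1(221.8) − 1(133.9) = 87.9
  G: 0 + 1(133.9) = 133.9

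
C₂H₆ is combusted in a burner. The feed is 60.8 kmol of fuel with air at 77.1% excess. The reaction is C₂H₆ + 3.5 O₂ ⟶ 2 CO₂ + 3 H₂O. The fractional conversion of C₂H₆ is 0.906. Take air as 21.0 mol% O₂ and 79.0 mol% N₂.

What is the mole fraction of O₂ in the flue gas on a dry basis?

0.107

Stoichiometric O₂ = 3.5 × 60.8 = 212.8 kmol; O₂ fed = 212.8 × 1.771 = 376.9 kmol.
N₂ fed = 376.9 × 79/21 = 1418 kmol.
Fuel reacted = 0.906 × 60.8 → ξ = 55.08 kmol.
Outlet (n = n₀ + ν ξ):
  C₂H₆: 60.8 − 1(55.08) = 5.715
  O₂: 376.9 − 3.5(55.08) = 184.1
  N₂: 1418 (inert)
  CO₂: 0 + 2(55.08) = 110.2
  H₂O: 0 + 3(55.08) = 165.3
Dry total = 1718 kmol; y_O₂ (dry) = 184.1 / 1718 = 0.1072.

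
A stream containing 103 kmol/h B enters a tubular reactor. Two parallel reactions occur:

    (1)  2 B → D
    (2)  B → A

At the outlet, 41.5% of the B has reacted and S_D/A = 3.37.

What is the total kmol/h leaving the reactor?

84.4 kmol/h

Conversion of B: B consumed = 0.415 × 103 = 42.74 kmol/h = 2ξ₁ + 1ξ₂.
Selectivity: 1ξ₁ / (1ξ₂) = 3.37 → ξ₁ = 3.37 ξ₂.
Substitute: (2·3.37 + 1) ξ₂ = 42.74 → ξ₂ = 5.523 kmol/h, ξ₁ = 18.61 kmol/h.
Outlet amounts (n = n₀ + Σ ν·ξ):
  B: 103 − 2(18.61) − 1(5.523) = 60.26
  D: 0 + 1(18.61) = 18.61
  A: 0 + 1(5.523) = 5.523
Total out = 60.26 + 18.61 + 5.523 = 84.39 kmol/h.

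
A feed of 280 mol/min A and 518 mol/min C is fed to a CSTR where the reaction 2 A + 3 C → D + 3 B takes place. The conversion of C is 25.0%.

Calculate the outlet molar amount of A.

194 mol/min

C reacted = 0.25 × 518 = 129.5 mol/min; ν_C = −3, so ξ = 129.5/3 = 43.17 mol/min.
Outlet amounts (n = n₀ + ν ξ):
  A: 280 − 2(43.17) = 193.7
  C: 518 − 3(43.17) = 388.5
  D: 0 + 1(43.17) = 43.17
  B: 0 + 3(43.17) = 129.5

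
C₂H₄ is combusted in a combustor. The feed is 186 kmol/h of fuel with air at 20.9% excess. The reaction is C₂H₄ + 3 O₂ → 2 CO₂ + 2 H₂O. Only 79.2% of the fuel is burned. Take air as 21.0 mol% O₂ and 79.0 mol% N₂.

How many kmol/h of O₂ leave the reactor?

Stoichiometric O₂ = 3 × 186 = 558 kmol/h; O₂ fed = 558 × 1.209 = 674.6 kmol/h.
N₂ fed = 674.6 × 79/21 = 2538 kmol/h.
Fuel reacted = 0.792 × 186 → ξ = 147.3 kmol/h.
Outlet (n = n₀ + ν ξ):
  C₂H₄: 186 − 1(147.3) = 38.69
  O₂: 674.6 − 3(147.3) = 232.7
  N₂: 2538 (inert)
  CO₂: 0 + 2(147.3) = 294.6
  H₂O: 0 + 2(147.3) = 294.6

233 kmol/h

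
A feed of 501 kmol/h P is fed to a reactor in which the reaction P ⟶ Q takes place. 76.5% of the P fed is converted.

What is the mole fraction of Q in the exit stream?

0.765

P reacted = 0.765 × 501 = 383.3 kmol/h; ν_P = −1, so ξ = 383.3/1 = 383.3 kmol/h.
Outlet amounts (n = n₀ + ν ξ):
  P: 501 − 1(383.3) = 117.7
  Q: 0 + 1(383.3) = 383.3
Total out = 501 kmol/h; y_Q = 383.3 / 501 = 0.765.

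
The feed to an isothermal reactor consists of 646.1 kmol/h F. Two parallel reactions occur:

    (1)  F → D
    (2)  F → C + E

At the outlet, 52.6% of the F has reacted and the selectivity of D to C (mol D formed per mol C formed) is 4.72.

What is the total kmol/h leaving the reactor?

706 kmol/h

Conversion of F: F consumed = 0.526 × 646.1 = 339.8 kmol/h = 1ξ₁ + 1ξ₂.
Selectivity: 1ξ₁ / (1ξ₂) = 4.72 → ξ₁ = 4.72 ξ₂.
Substitute: (1·4.72 + 1) ξ₂ = 339.8 → ξ₂ = 59.41 kmol/h, ξ₁ = 280.4 kmol/h.
Outlet amounts (n = n₀ + Σ ν·ξ):
  F: 646.1 − 1(280.4) − 1(59.41) = 306.3
  D: 0 + 1(280.4) = 280.4
  C: 0 + 1(59.41) = 59.41
  E: 0 + 1(59.41) = 59.41
Total out = 306.3 + 280.4 + 59.41 + 59.41 = 705.5 kmol/h.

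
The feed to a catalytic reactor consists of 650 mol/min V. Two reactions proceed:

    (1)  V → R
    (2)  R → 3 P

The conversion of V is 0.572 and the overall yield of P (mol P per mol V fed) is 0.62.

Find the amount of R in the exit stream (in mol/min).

Conversion of V: V consumed = 1ξ₁ = 0.572 × 650 → ξ₁ = 371.8 mol/min.
Yield of P: 3ξ₂ / 650 = 0.62 → ξ₂ = 134.3 mol/min.
Outlet amounts (n = n₀ + Σ ν·ξ):
  V: 650 − 1(371.8) = 278.2
  R: 0 + 1(371.8) − 1(134.3) = 237.5
  P: 0 + 3(134.3) = 403

237 mol/min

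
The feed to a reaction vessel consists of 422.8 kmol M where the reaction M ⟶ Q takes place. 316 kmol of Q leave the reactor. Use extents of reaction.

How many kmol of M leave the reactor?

107 kmol

For Q: n = n₀ + 1ξ → 316 = 0 + 1ξ, giving ξ = 316 kmol.
Outlet amounts (n = n₀ + ν ξ):
  M: 422.8 − 1(316) = 106.8
  Q: 0 + 1(316) = 316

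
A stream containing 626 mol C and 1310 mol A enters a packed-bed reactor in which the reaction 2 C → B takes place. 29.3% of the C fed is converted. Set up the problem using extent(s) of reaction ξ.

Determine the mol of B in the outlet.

C reacted = 0.293 × 626 = 183.4 mol; ν_C = −2, so ξ = 183.4/2 = 91.71 mol.
Outlet amounts (n = n₀ + ν ξ):
  C: 626 − 2(91.71) = 442.6
  B: 0 + 1(91.71) = 91.71
  A: 1310 (inert)

91.7 mol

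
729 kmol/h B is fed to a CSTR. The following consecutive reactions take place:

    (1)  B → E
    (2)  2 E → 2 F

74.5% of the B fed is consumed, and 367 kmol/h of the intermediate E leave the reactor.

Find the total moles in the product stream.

729 kmol/h

Conversion of B: B consumed = 1ξ₁ = 0.745 × 729 → ξ₁ = 543.1 kmol/h.
E balance: n_E = 0 + 1ξ₁ − 2ξ₂ = 367 → ξ₂ = (1·543.1 − 367)/2 = 88.05 kmol/h.
Outlet amounts (n = n₀ + Σ ν·ξ):
  B: 729 − 1(543.1) = 185.9
  E: 0 + 1(543.1) − 2(88.05) = 367
  F: 0 + 2(88.05) = 176.1
Total out = 185.9 + 367 + 176.1 = 729 kmol/h.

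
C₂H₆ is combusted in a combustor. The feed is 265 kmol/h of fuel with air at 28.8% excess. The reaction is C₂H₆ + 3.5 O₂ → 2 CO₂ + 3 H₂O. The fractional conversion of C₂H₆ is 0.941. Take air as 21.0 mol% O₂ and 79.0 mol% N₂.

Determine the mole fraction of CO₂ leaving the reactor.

Stoichiometric O₂ = 3.5 × 265 = 927.5 kmol/h; O₂ fed = 927.5 × 1.288 = 1195 kmol/h.
N₂ fed = 1195 × 79/21 = 4494 kmol/h.
Fuel reacted = 0.941 × 265 → ξ = 249.4 kmol/h.
Outlet (n = n₀ + ν ξ):
  C₂H₆: 265 − 1(249.4) = 15.64
  O₂: 1195 − 3.5(249.4) = 321.8
  N₂: 4494 (inert)
  CO₂: 0 + 2(249.4) = 498.7
  H₂O: 0 + 3(249.4) = 748.1
Total out = 6078 kmol/h; y_CO₂ = 498.7 / 6078 = 0.08205.

0.0821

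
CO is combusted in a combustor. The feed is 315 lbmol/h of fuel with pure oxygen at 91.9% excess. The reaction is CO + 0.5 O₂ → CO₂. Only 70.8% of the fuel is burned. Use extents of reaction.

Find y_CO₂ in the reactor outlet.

Stoichiometric O₂ = 0.5 × 315 = 157.5 lbmol/h; O₂ fed = 157.5 × 1.919 = 302.2 lbmol/h.
Fuel reacted = 0.708 × 315 → ξ = 223 lbmol/h.
Outlet (n = n₀ + ν ξ):
  CO: 315 − 1(223) = 91.98
  O₂: 302.2 − 0.5(223) = 190.7
  CO₂: 0 + 1(223) = 223
Total out = 505.7 lbmol/h; y_CO₂ = 223 / 505.7 = 0.441.

0.441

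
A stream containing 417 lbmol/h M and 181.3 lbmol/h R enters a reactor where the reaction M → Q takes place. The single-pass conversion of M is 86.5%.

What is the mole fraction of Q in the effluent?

0.603

M reacted = 0.865 × 417 = 360.7 lbmol/h; ν_M = −1, so ξ = 360.7/1 = 360.7 lbmol/h.
Outlet amounts (n = n₀ + ν ξ):
  M: 417 − 1(360.7) = 56.3
  Q: 0 + 1(360.7) = 360.7
  R: 181.3 (inert)
Total out = 598.3 lbmol/h; y_Q = 360.7 / 598.3 = 0.6029.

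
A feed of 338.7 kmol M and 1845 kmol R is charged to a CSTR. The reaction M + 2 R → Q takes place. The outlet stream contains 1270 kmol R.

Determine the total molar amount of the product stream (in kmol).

1610 kmol

For R: n = n₀ − 2ξ → 1270 = 1845 − 2ξ, giving ξ = 287.5 kmol.
Outlet amounts (n = n₀ + ν ξ):
  M: 338.7 − 1(287.5) = 51.2
  R: 1845 − 2(287.5) = 1270
  Q: 0 + 1(287.5) = 287.5
Total out = 51.2 + 1270 + 287.5 = 1609 kmol.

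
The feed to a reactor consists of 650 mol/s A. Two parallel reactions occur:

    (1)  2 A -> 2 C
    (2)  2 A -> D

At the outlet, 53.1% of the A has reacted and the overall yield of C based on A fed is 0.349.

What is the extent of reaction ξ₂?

Yield of C: 2ξ₁ / 650 = 0.349 → ξ₁ = 113.4 mol/s.
Conversion of A: 2ξ₁ + 2ξ₂ = 0.531 × 650 = 345.2 → ξ₂ = 59.15 mol/s.
Outlet amounts (n = n₀ + Σ ν·ξ):
  A: 650 − 2(113.4) − 2(59.15) = 304.8
  C: 0 + 2(113.4) = 226.8
  D: 0 + 1(59.15) = 59.15

ξ₂ = 59.2 mol/s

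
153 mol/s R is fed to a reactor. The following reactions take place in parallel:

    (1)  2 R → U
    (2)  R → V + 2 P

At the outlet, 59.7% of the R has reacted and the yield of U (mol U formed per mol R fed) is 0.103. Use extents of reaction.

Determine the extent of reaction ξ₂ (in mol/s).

Yield of U: 1ξ₁ / 153 = 0.103 → ξ₁ = 15.76 mol/s.
Conversion of R: 2ξ₁ + 1ξ₂ = 0.597 × 153 = 91.34 → ξ₂ = 59.82 mol/s.
Outlet amounts (n = n₀ + Σ ν·ξ):
  R: 153 − 2(15.76) − 1(59.82) = 61.66
  U: 0 + 1(15.76) = 15.76
  V: 0 + 1(59.82) = 59.82
  P: 0 + 2(59.82) = 119.6

ξ₂ = 59.8 mol/s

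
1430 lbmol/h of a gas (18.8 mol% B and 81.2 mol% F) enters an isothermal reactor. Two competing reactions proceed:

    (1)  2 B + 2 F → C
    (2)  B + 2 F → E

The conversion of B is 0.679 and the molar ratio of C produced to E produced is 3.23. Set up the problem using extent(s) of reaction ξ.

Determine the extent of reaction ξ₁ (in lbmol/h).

ξ₁ = 79 lbmol/h

Conversion of B: B consumed = 0.679 × 268.8 = 182.5 lbmol/h = 2ξ₁ + 1ξ₂.
Selectivity: 1ξ₁ / (1ξ₂) = 3.23 → ξ₁ = 3.23 ξ₂.
Substitute: (2·3.23 + 1) ξ₂ = 182.5 → ξ₂ = 24.47 lbmol/h, ξ₁ = 79.04 lbmol/h.
Outlet amounts (n = n₀ + Σ ν·ξ):
  B: 268.8 − 2(79.04) − 1(24.47) = 86.3
  F: 1161 − 2(79.04) − 2(24.47) = 954.1
  C: 0 + 1(79.04) = 79.04
  E: 0 + 1(24.47) = 24.47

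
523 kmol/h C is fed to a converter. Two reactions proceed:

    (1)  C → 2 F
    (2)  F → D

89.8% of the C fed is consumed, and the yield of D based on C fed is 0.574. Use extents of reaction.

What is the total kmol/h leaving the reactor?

Conversion of C: C consumed = 1ξ₁ = 0.898 × 523 → ξ₁ = 469.7 kmol/h.
Yield of D: 1ξ₂ / 523 = 0.574 → ξ₂ = 300.2 kmol/h.
Outlet amounts (n = n₀ + Σ ν·ξ):
  C: 523 − 1(469.7) = 53.35
  F: 0 + 2(469.7) − 1(300.2) = 639.1
  D: 0 + 1(300.2) = 300.2
Total out = 53.35 + 639.1 + 300.2 = 992.7 kmol/h.

993 kmol/h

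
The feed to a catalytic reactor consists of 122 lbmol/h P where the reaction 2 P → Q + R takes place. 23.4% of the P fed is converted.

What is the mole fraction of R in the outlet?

P reacted = 0.234 × 122 = 28.55 lbmol/h; ν_P = −2, so ξ = 28.55/2 = 14.27 lbmol/h.
Outlet amounts (n = n₀ + ν ξ):
  P: 122 − 2(14.27) = 93.45
  Q: 0 + 1(14.27) = 14.27
  R: 0 + 1(14.27) = 14.27
Total out = 122 lbmol/h; y_R = 14.27 / 122 = 0.117.

0.117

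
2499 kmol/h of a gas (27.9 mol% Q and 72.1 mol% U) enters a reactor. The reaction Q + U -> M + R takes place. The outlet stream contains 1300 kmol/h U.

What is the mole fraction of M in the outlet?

0.201

For U: n = n₀ − 1ξ → 1300 = 1802 − 1ξ, giving ξ = 501.8 kmol/h.
Outlet amounts (n = n₀ + ν ξ):
  Q: 697.2 − 1(501.8) = 195.4
  U: 1802 − 1(501.8) = 1300
  M: 0 + 1(501.8) = 501.8
  R: 0 + 1(501.8) = 501.8
Total out = 2499 kmol/h; y_M = 501.8 / 2499 = 0.2008.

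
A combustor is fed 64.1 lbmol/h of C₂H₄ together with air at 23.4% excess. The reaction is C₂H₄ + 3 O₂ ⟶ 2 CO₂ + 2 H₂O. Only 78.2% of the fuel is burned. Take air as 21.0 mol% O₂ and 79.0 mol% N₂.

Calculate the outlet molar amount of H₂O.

Stoichiometric O₂ = 3 × 64.1 = 192.3 lbmol/h; O₂ fed = 192.3 × 1.234 = 237.3 lbmol/h.
N₂ fed = 237.3 × 79/21 = 892.7 lbmol/h.
Fuel reacted = 0.782 × 64.1 → ξ = 50.13 lbmol/h.
Outlet (n = n₀ + ν ξ):
  C₂H₄: 64.1 − 1(50.13) = 13.97
  O₂: 237.3 − 3(50.13) = 86.92
  N₂: 892.7 (inert)
  CO₂: 0 + 2(50.13) = 100.3
  H₂O: 0 + 2(50.13) = 100.3

100 lbmol/h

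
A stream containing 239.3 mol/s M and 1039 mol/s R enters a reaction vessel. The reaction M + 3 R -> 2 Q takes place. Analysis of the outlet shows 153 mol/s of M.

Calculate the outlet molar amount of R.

For M: n = n₀ − 1ξ → 153 = 239.3 − 1ξ, giving ξ = 86.3 mol/s.
Outlet amounts (n = n₀ + ν ξ):
  M: 239.3 − 1(86.3) = 153
  R: 1039 − 3(86.3) = 780.1
  Q: 0 + 2(86.3) = 172.6

780 mol/s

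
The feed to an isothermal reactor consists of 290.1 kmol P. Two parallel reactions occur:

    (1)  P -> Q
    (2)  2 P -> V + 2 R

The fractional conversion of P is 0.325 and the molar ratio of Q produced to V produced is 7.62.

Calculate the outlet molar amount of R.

Conversion of P: P consumed = 0.325 × 290.1 = 94.28 kmol = 1ξ₁ + 2ξ₂.
Selectivity: 1ξ₁ / (1ξ₂) = 7.62 → ξ₁ = 7.62 ξ₂.
Substitute: (1·7.62 + 2) ξ₂ = 94.28 → ξ₂ = 9.801 kmol, ξ₁ = 74.68 kmol.
Outlet amounts (n = n₀ + Σ ν·ξ):
  P: 290.1 − 1(74.68) − 2(9.801) = 195.8
  Q: 0 + 1(74.68) = 74.68
  V: 0 + 1(9.801) = 9.801
  R: 0 + 2(9.801) = 19.6

19.6 kmol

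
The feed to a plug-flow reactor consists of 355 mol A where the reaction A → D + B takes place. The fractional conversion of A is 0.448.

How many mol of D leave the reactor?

A reacted = 0.448 × 355 = 159 mol; ν_A = −1, so ξ = 159/1 = 159 mol.
Outlet amounts (n = n₀ + ν ξ):
  A: 355 − 1(159) = 196
  D: 0 + 1(159) = 159
  B: 0 + 1(159) = 159

159 mol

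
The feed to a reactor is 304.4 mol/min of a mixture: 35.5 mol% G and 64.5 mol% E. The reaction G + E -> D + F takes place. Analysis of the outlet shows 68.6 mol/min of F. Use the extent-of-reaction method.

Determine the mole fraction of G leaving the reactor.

For F: n = n₀ + 1ξ → 68.6 = 0 + 1ξ, giving ξ = 68.6 mol/min.
Outlet amounts (n = n₀ + ν ξ):
  G: 108.1 − 1(68.6) = 39.46
  E: 196.3 − 1(68.6) = 127.7
  D: 0 + 1(68.6) = 68.6
  F: 0 + 1(68.6) = 68.6
Total out = 304.4 mol/min; y_G = 39.46 / 304.4 = 0.1296.

0.13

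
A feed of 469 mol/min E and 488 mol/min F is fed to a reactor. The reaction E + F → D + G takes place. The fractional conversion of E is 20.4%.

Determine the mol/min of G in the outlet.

95.7 mol/min

E reacted = 0.204 × 469 = 95.68 mol/min; ν_E = −1, so ξ = 95.68/1 = 95.68 mol/min.
Outlet amounts (n = n₀ + ν ξ):
  E: 469 − 1(95.68) = 373.3
  F: 488 − 1(95.68) = 392.3
  D: 0 + 1(95.68) = 95.68
  G: 0 + 1(95.68) = 95.68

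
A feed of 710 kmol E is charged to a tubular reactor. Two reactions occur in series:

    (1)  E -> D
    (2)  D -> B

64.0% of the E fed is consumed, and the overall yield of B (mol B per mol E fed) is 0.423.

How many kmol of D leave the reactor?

Conversion of E: E consumed = 1ξ₁ = 0.64 × 710 → ξ₁ = 454.4 kmol.
Yield of B: 1ξ₂ / 710 = 0.423 → ξ₂ = 300.3 kmol.
Outlet amounts (n = n₀ + Σ ν·ξ):
  E: 710 − 1(454.4) = 255.6
  D: 0 + 1(454.4) − 1(300.3) = 154.1
  B: 0 + 1(300.3) = 300.3

154 kmol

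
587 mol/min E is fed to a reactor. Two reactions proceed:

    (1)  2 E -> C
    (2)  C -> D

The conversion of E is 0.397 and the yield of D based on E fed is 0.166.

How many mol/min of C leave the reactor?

Conversion of E: E consumed = 2ξ₁ = 0.397 × 587 → ξ₁ = 116.5 mol/min.
Yield of D: 1ξ₂ / 587 = 0.166 → ξ₂ = 97.44 mol/min.
Outlet amounts (n = n₀ + Σ ν·ξ):
  E: 587 − 2(116.5) = 354
  C: 0 + 1(116.5) − 1(97.44) = 19.08
  D: 0 + 1(97.44) = 97.44

19.1 mol/min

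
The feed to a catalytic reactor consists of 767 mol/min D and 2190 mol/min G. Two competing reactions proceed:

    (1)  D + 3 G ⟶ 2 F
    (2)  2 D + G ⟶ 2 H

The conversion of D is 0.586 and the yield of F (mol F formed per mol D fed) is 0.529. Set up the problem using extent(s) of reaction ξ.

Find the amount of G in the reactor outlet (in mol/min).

1460 mol/min

Yield of F: 2ξ₁ / 767 = 0.529 → ξ₁ = 202.9 mol/min.
Conversion of D: 1ξ₁ + 2ξ₂ = 0.586 × 767 = 449.5 → ξ₂ = 123.3 mol/min.
Outlet amounts (n = n₀ + Σ ν·ξ):
  D: 767 − 1(202.9) − 2(123.3) = 317.5
  G: 2190 − 3(202.9) − 1(123.3) = 1458
  F: 0 + 2(202.9) = 405.7
  H: 0 + 2(123.3) = 246.6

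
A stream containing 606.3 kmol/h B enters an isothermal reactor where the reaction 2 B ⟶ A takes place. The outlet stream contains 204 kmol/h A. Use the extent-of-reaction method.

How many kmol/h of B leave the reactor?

198 kmol/h

For A: n = n₀ + 1ξ → 204 = 0 + 1ξ, giving ξ = 204 kmol/h.
Outlet amounts (n = n₀ + ν ξ):
  B: 606.3 − 2(204) = 198.3
  A: 0 + 1(204) = 204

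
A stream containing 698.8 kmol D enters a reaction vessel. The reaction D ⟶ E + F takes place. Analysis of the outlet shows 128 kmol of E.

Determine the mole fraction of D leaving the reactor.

For E: n = n₀ + 1ξ → 128 = 0 + 1ξ, giving ξ = 128 kmol.
Outlet amounts (n = n₀ + ν ξ):
  D: 698.8 − 1(128) = 570.8
  E: 0 + 1(128) = 128
  F: 0 + 1(128) = 128
Total out = 826.8 kmol; y_D = 570.8 / 826.8 = 0.6904.

0.69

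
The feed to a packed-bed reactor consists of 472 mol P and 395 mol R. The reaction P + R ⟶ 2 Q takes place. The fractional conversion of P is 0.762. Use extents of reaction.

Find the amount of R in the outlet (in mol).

35.3 mol

P reacted = 0.762 × 472 = 359.7 mol; ν_P = −1, so ξ = 359.7/1 = 359.7 mol.
Outlet amounts (n = n₀ + ν ξ):
  P: 472 − 1(359.7) = 112.3
  R: 395 − 1(359.7) = 35.34
  Q: 0 + 2(359.7) = 719.3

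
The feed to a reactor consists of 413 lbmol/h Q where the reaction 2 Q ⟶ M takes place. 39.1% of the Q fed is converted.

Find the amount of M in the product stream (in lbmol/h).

Q reacted = 0.391 × 413 = 161.5 lbmol/h; ν_Q = −2, so ξ = 161.5/2 = 80.74 lbmol/h.
Outlet amounts (n = n₀ + ν ξ):
  Q: 413 − 2(80.74) = 251.5
  M: 0 + 1(80.74) = 80.74

80.7 lbmol/h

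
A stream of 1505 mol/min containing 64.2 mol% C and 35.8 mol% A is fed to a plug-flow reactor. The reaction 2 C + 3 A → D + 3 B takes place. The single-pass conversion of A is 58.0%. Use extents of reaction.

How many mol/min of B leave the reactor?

A reacted = 0.58 × 538.8 = 312.5 mol/min; ν_A = −3, so ξ = 312.5/3 = 104.2 mol/min.
Outlet amounts (n = n₀ + ν ξ):
  C: 966.2 − 2(104.2) = 757.9
  A: 538.8 − 3(104.2) = 226.3
  D: 0 + 1(104.2) = 104.2
  B: 0 + 3(104.2) = 312.5

312 mol/min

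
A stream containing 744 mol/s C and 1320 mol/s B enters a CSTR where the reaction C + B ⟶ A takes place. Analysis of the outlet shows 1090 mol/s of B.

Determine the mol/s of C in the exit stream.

For B: n = n₀ − 1ξ → 1090 = 1320 − 1ξ, giving ξ = 230 mol/s.
Outlet amounts (n = n₀ + ν ξ):
  C: 744 − 1(230) = 514
  B: 1320 − 1(230) = 1090
  A: 0 + 1(230) = 230

514 mol/s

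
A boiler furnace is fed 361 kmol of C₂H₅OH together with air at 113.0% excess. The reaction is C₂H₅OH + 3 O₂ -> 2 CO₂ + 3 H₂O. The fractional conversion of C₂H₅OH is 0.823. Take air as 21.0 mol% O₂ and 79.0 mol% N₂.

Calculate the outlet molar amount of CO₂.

Stoichiometric O₂ = 3 × 361 = 1083 kmol; O₂ fed = 1083 × 2.130 = 2307 kmol.
N₂ fed = 2307 × 79/21 = 8678 kmol.
Fuel reacted = 0.823 × 361 → ξ = 297.1 kmol.
Outlet (n = n₀ + ν ξ):
  C₂H₅OH: 361 − 1(297.1) = 63.9
  O₂: 2307 − 3(297.1) = 1415
  N₂: 8678 (inert)
  CO₂: 0 + 2(297.1) = 594.2
  H₂O: 0 + 3(297.1) = 891.3

594 kmol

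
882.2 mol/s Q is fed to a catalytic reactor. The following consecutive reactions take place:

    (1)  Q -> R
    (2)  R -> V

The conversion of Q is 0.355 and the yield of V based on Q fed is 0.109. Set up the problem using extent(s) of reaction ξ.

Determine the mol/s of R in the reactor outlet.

Conversion of Q: Q consumed = 1ξ₁ = 0.355 × 882.2 → ξ₁ = 313.2 mol/s.
Yield of V: 1ξ₂ / 882.2 = 0.109 → ξ₂ = 96.16 mol/s.
Outlet amounts (n = n₀ + Σ ν·ξ):
  Q: 882.2 − 1(313.2) = 569
  R: 0 + 1(313.2) − 1(96.16) = 217
  V: 0 + 1(96.16) = 96.16

217 mol/s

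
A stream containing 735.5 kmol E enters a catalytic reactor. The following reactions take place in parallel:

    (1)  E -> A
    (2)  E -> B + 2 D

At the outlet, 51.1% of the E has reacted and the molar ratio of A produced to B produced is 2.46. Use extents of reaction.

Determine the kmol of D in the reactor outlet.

217 kmol

Conversion of E: E consumed = 0.511 × 735.5 = 375.8 kmol = 1ξ₁ + 1ξ₂.
Selectivity: 1ξ₁ / (1ξ₂) = 2.46 → ξ₁ = 2.46 ξ₂.
Substitute: (1·2.46 + 1) ξ₂ = 375.8 → ξ₂ = 108.6 kmol, ξ₁ = 267.2 kmol.
Outlet amounts (n = n₀ + Σ ν·ξ):
  E: 735.5 − 1(267.2) − 1(108.6) = 359.7
  A: 0 + 1(267.2) = 267.2
  B: 0 + 1(108.6) = 108.6
  D: 0 + 2(108.6) = 217.2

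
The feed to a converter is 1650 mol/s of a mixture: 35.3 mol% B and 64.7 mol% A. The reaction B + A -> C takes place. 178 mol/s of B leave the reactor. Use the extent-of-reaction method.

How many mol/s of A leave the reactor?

663 mol/s

For B: n = n₀ − 1ξ → 178 = 582.4 − 1ξ, giving ξ = 404.4 mol/s.
Outlet amounts (n = n₀ + ν ξ):
  B: 582.4 − 1(404.4) = 178
  A: 1068 − 1(404.4) = 663.1
  C: 0 + 1(404.4) = 404.4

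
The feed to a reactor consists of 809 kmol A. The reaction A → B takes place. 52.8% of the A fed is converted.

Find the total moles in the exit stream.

809 kmol

A reacted = 0.528 × 809 = 427.2 kmol; ν_A = −1, so ξ = 427.2/1 = 427.2 kmol.
Outlet amounts (n = n₀ + ν ξ):
  A: 809 − 1(427.2) = 381.8
  B: 0 + 1(427.2) = 427.2
Total out = 381.8 + 427.2 = 809 kmol.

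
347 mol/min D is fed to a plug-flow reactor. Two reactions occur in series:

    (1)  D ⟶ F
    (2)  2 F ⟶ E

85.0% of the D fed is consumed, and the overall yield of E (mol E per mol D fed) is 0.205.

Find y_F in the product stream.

Conversion of D: D consumed = 1ξ₁ = 0.85 × 347 → ξ₁ = 294.9 mol/min.
Yield of E: 1ξ₂ / 347 = 0.205 → ξ₂ = 71.13 mol/min.
Outlet amounts (n = n₀ + Σ ν·ξ):
  D: 347 − 1(294.9) = 52.05
  F: 0 + 1(294.9) − 2(71.13) = 152.7
  E: 0 + 1(71.13) = 71.13
Total out = 275.9 mol/min; y_F = 152.7 / 275.9 = 0.5535.

0.553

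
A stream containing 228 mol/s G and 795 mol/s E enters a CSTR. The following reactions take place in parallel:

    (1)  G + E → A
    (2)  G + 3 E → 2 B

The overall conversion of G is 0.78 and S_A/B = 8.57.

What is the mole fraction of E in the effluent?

Conversion of G: G consumed = 0.78 × 228 = 177.8 mol/s = 1ξ₁ + 1ξ₂.
Selectivity: 1ξ₁ / (2ξ₂) = 8.57 → ξ₁ = 17.14 ξ₂.
Substitute: (1·17.14 + 1) ξ₂ = 177.8 → ξ₂ = 9.804 mol/s, ξ₁ = 168 mol/s.
Outlet amounts (n = n₀ + Σ ν·ξ):
  G: 228 − 1(168) − 1(9.804) = 50.16
  E: 795 − 1(168) − 3(9.804) = 597.6
  A: 0 + 1(168) = 168
  B: 0 + 2(9.804) = 19.61
Total out = 835.4 mol/s; y_E = 597.6 / 835.4 = 0.7153.

0.715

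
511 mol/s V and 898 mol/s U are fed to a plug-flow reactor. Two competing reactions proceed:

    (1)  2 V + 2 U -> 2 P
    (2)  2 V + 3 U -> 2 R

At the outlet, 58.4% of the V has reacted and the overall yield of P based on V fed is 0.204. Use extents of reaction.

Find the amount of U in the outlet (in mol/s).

Yield of P: 2ξ₁ / 511 = 0.204 → ξ₁ = 52.12 mol/s.
Conversion of V: 2ξ₁ + 2ξ₂ = 0.584 × 511 = 298.4 → ξ₂ = 97.09 mol/s.
Outlet amounts (n = n₀ + Σ ν·ξ):
  V: 511 − 2(52.12) − 2(97.09) = 212.6
  U: 898 − 2(52.12) − 3(97.09) = 502.5
  P: 0 + 2(52.12) = 104.2
  R: 0 + 2(97.09) = 194.2

502 mol/s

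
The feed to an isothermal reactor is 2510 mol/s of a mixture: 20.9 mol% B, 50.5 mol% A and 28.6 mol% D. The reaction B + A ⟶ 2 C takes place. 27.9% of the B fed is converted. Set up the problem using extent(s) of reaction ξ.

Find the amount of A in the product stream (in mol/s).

B reacted = 0.279 × 524.6 = 146.4 mol/s; ν_B = −1, so ξ = 146.4/1 = 146.4 mol/s.
Outlet amounts (n = n₀ + ν ξ):
  B: 524.6 − 1(146.4) = 378.2
  A: 1268 − 1(146.4) = 1121
  C: 0 + 2(146.4) = 292.7
  D: 717.9 (inert)

1120 mol/s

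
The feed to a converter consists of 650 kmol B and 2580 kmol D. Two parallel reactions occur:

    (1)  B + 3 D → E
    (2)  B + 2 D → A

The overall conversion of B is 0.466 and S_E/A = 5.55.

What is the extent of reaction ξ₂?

ξ₂ = 46.2 kmol

Conversion of B: B consumed = 0.466 × 650 = 302.9 kmol = 1ξ₁ + 1ξ₂.
Selectivity: 1ξ₁ / (1ξ₂) = 5.55 → ξ₁ = 5.55 ξ₂.
Substitute: (1·5.55 + 1) ξ₂ = 302.9 → ξ₂ = 46.24 kmol, ξ₁ = 256.7 kmol.
Outlet amounts (n = n₀ + Σ ν·ξ):
  B: 650 − 1(256.7) − 1(46.24) = 347.1
  D: 2580 − 3(256.7) − 2(46.24) = 1718
  E: 0 + 1(256.7) = 256.7
  A: 0 + 1(46.24) = 46.24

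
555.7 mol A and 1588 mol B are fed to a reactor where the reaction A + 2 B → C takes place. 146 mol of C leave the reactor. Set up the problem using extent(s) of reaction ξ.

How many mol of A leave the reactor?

For C: n = n₀ + 1ξ → 146 = 0 + 1ξ, giving ξ = 146 mol.
Outlet amounts (n = n₀ + ν ξ):
  A: 555.7 − 1(146) = 409.7
  B: 1588 − 2(146) = 1296
  C: 0 + 1(146) = 146

410 mol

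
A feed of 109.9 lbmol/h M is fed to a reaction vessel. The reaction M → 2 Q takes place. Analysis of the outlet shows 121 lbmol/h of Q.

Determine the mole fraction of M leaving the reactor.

0.29

For Q: n = n₀ + 2ξ → 121 = 0 + 2ξ, giving ξ = 60.5 lbmol/h.
Outlet amounts (n = n₀ + ν ξ):
  M: 109.9 − 1(60.5) = 49.4
  Q: 0 + 2(60.5) = 121
Total out = 170.4 lbmol/h; y_M = 49.4 / 170.4 = 0.2899.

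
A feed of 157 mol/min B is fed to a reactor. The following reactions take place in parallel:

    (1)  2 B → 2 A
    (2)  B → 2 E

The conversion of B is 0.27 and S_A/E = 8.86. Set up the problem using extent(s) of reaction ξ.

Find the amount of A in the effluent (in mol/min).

40.1 mol/min

Conversion of B: B consumed = 0.27 × 157 = 42.39 mol/min = 2ξ₁ + 1ξ₂.
Selectivity: 2ξ₁ / (2ξ₂) = 8.86 → ξ₁ = 8.86 ξ₂.
Substitute: (2·8.86 + 1) ξ₂ = 42.39 → ξ₂ = 2.264 mol/min, ξ₁ = 20.06 mol/min.
Outlet amounts (n = n₀ + Σ ν·ξ):
  B: 157 − 2(20.06) − 1(2.264) = 114.6
  A: 0 + 2(20.06) = 40.13
  E: 0 + 2(2.264) = 4.529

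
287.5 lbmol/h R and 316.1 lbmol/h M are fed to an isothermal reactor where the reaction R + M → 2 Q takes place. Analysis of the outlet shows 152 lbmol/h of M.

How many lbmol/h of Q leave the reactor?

328 lbmol/h

For M: n = n₀ − 1ξ → 152 = 316.1 − 1ξ, giving ξ = 164.1 lbmol/h.
Outlet amounts (n = n₀ + ν ξ):
  R: 287.5 − 1(164.1) = 123.4
  M: 316.1 − 1(164.1) = 152
  Q: 0 + 2(164.1) = 328.2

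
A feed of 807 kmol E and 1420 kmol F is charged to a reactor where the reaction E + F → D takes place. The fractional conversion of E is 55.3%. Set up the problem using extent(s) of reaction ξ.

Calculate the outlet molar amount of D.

446 kmol

E reacted = 0.553 × 807 = 446.3 kmol; ν_E = −1, so ξ = 446.3/1 = 446.3 kmol.
Outlet amounts (n = n₀ + ν ξ):
  E: 807 − 1(446.3) = 360.7
  F: 1420 − 1(446.3) = 973.7
  D: 0 + 1(446.3) = 446.3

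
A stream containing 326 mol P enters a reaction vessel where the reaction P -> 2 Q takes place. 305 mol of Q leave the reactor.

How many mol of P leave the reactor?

174 mol

For Q: n = n₀ + 2ξ → 305 = 0 + 2ξ, giving ξ = 152.5 mol.
Outlet amounts (n = n₀ + ν ξ):
  P: 326 − 1(152.5) = 173.5
  Q: 0 + 2(152.5) = 305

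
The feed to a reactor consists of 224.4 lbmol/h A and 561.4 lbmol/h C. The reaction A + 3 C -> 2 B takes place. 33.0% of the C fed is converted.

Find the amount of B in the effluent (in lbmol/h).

C reacted = 0.33 × 561.4 = 185.3 lbmol/h; ν_C = −3, so ξ = 185.3/3 = 61.75 lbmol/h.
Outlet amounts (n = n₀ + ν ξ):
  A: 224.4 − 1(61.75) = 162.6
  C: 561.4 − 3(61.75) = 376.1
  B: 0 + 2(61.75) = 123.5

124 lbmol/h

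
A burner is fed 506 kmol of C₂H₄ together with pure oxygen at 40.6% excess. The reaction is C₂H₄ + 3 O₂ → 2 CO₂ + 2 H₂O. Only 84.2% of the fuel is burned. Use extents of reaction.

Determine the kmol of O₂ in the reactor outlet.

Stoichiometric O₂ = 3 × 506 = 1518 kmol; O₂ fed = 1518 × 1.406 = 2134 kmol.
Fuel reacted = 0.842 × 506 → ξ = 426.1 kmol.
Outlet (n = n₀ + ν ξ):
  C₂H₄: 506 − 1(426.1) = 79.95
  O₂: 2134 − 3(426.1) = 856.2
  CO₂: 0 + 2(426.1) = 852.1
  H₂O: 0 + 2(426.1) = 852.1

856 kmol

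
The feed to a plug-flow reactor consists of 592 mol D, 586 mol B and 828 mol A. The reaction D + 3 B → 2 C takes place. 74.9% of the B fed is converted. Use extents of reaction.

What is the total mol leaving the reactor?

B reacted = 0.749 × 586 = 438.9 mol; ν_B = −3, so ξ = 438.9/3 = 146.3 mol.
Outlet amounts (n = n₀ + ν ξ):
  D: 592 − 1(146.3) = 445.7
  B: 586 − 3(146.3) = 147.1
  C: 0 + 2(146.3) = 292.6
  A: 828 (inert)
Total out = 445.7 + 147.1 + 292.6 + 828 = 1713 mol.

1710 mol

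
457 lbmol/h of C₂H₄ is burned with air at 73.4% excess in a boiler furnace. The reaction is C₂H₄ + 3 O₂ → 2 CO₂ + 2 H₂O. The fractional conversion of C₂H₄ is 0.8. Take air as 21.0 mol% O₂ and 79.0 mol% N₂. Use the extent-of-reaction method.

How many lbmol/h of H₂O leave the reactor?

731 lbmol/h

Stoichiometric O₂ = 3 × 457 = 1371 lbmol/h; O₂ fed = 1371 × 1.734 = 2377 lbmol/h.
N₂ fed = 2377 × 79/21 = 8943 lbmol/h.
Fuel reacted = 0.8 × 457 → ξ = 365.6 lbmol/h.
Outlet (n = n₀ + ν ξ):
  C₂H₄: 457 − 1(365.6) = 91.4
  O₂: 2377 − 3(365.6) = 1281
  N₂: 8943 (inert)
  CO₂: 0 + 2(365.6) = 731.2
  H₂O: 0 + 2(365.6) = 731.2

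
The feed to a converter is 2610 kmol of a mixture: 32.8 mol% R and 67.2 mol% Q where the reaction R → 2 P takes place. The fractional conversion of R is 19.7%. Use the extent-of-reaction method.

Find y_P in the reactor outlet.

R reacted = 0.197 × 856.1 = 168.6 kmol; ν_R = −1, so ξ = 168.6/1 = 168.6 kmol.
Outlet amounts (n = n₀ + ν ξ):
  R: 856.1 − 1(168.6) = 687.4
  P: 0 + 2(168.6) = 337.3
  Q: 1754 (inert)
Total out = 2779 kmol; y_P = 337.3 / 2779 = 0.1214.

0.121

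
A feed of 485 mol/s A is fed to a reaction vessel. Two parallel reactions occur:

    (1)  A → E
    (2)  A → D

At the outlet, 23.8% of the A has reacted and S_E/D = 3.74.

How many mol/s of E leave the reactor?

91.1 mol/s

Conversion of A: A consumed = 0.238 × 485 = 115.4 mol/s = 1ξ₁ + 1ξ₂.
Selectivity: 1ξ₁ / (1ξ₂) = 3.74 → ξ₁ = 3.74 ξ₂.
Substitute: (1·3.74 + 1) ξ₂ = 115.4 → ξ₂ = 24.35 mol/s, ξ₁ = 91.08 mol/s.
Outlet amounts (n = n₀ + Σ ν·ξ):
  A: 485 − 1(91.08) − 1(24.35) = 369.6
  E: 0 + 1(91.08) = 91.08
  D: 0 + 1(24.35) = 24.35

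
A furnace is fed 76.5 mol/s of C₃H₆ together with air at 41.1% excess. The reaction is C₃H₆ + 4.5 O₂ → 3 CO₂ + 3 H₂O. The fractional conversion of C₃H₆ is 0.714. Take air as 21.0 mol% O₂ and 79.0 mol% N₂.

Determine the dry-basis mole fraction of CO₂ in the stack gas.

Stoichiometric O₂ = 4.5 × 76.5 = 344.2 mol/s; O₂ fed = 344.2 × 1.411 = 485.7 mol/s.
N₂ fed = 485.7 × 79/21 = 1827 mol/s.
Fuel reacted = 0.714 × 76.5 → ξ = 54.62 mol/s.
Outlet (n = n₀ + ν ξ):
  C₃H₆: 76.5 − 1(54.62) = 21.88
  O₂: 485.7 − 4.5(54.62) = 239.9
  N₂: 1827 (inert)
  CO₂: 0 + 3(54.62) = 163.9
  H₂O: 0 + 3(54.62) = 163.9
Dry total = 2253 mol/s; y_CO₂ (dry) = 163.9 / 2253 = 0.07273.

0.0727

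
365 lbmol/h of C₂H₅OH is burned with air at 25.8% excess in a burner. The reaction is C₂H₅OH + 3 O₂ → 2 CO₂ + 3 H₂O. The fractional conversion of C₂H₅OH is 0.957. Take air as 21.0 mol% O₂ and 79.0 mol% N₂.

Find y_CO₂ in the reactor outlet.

Stoichiometric O₂ = 3 × 365 = 1095 lbmol/h; O₂ fed = 1095 × 1.258 = 1378 lbmol/h.
N₂ fed = 1378 × 79/21 = 5182 lbmol/h.
Fuel reacted = 0.957 × 365 → ξ = 349.3 lbmol/h.
Outlet (n = n₀ + ν ξ):
  C₂H₅OH: 365 − 1(349.3) = 15.69
  O₂: 1378 − 3(349.3) = 329.6
  N₂: 5182 (inert)
  CO₂: 0 + 2(349.3) = 698.6
  H₂O: 0 + 3(349.3) = 1048
Total out = 7274 lbmol/h; y_CO₂ = 698.6 / 7274 = 0.09604.

0.096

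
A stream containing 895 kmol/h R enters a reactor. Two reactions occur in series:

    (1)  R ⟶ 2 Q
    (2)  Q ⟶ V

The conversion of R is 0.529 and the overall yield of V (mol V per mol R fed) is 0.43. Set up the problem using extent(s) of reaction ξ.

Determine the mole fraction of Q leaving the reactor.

Conversion of R: R consumed = 1ξ₁ = 0.529 × 895 → ξ₁ = 473.5 kmol/h.
Yield of V: 1ξ₂ / 895 = 0.43 → ξ₂ = 384.8 kmol/h.
Outlet amounts (n = n₀ + Σ ν·ξ):
  R: 895 − 1(473.5) = 421.5
  Q: 0 + 2(473.5) − 1(384.8) = 562.1
  V: 0 + 1(384.8) = 384.8
Total out = 1368 kmol/h; y_Q = 562.1 / 1368 = 0.4107.

0.411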